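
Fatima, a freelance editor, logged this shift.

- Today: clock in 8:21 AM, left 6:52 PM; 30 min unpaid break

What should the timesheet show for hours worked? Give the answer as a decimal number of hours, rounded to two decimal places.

Today: 8:21 AM–6:52 PM = 10 h 31 min; less 30 min break → 10 h 1 min

10.02 hours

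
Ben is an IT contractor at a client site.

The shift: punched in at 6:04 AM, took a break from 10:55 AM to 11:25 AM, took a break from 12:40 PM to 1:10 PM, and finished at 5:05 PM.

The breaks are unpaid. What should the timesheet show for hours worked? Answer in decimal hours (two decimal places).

The shift: 6:04 AM–5:05 PM = 11 h 1 min; less 60 min break → 10 h 1 min

10.02 hours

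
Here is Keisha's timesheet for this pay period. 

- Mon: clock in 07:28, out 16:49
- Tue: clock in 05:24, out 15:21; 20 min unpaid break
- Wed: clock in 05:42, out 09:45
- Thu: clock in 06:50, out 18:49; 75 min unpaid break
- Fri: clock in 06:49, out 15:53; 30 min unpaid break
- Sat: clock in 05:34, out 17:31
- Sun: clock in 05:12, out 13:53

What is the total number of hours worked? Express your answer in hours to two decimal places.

Mon: 07:28–16:49 = 9 h 21 min
Tue: 05:24–15:21 = 9 h 57 min; less 20 min break → 9 h 37 min
Wed: 05:42–09:45 = 4 h 3 min
Thu: 06:50–18:49 = 11 h 59 min; less 75 min break → 10 h 44 min
Fri: 06:49–15:53 = 9 h 4 min; less 30 min break → 8 h 34 min
Sat: 05:34–17:31 = 11 h 57 min
Sun: 05:12–13:53 = 8 h 41 min
Total: 9 h 21 min + 9 h 37 min + 4 h 3 min + 10 h 44 min + 8 h 34 min + 11 h 57 min + 8 h 41 min = 62 h 57 min.

62.95 hours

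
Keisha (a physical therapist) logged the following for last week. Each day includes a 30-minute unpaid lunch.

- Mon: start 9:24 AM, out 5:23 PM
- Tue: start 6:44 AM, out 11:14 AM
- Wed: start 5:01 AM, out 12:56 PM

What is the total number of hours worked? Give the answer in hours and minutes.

Mon: 9:24 AM–5:23 PM = 7 h 59 min; less 30 min break → 7 h 29 min
Tue: 6:44 AM–11:14 AM = 4 h 30 min; less 30 min break → 4 h 0 min
Wed: 5:01 AM–12:56 PM = 7 h 55 min; less 30 min break → 7 h 25 min
Total: 7 h 29 min + 4 h 0 min + 7 h 25 min = 18 h 54 min.

18 h 54 min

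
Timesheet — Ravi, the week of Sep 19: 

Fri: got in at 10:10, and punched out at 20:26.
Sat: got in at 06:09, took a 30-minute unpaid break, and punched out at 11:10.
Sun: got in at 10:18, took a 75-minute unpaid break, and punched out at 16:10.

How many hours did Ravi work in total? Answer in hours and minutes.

Fri: 10:10–20:26 = 10 h 16 min
Sat: 06:09–11:10 = 5 h 1 min; less 30 min break → 4 h 31 min
Sun: 10:18–16:10 = 5 h 52 min; less 75 min break → 4 h 37 min
Total: 10 h 16 min + 4 h 31 min + 4 h 37 min = 19 h 24 min.

19 h 24 min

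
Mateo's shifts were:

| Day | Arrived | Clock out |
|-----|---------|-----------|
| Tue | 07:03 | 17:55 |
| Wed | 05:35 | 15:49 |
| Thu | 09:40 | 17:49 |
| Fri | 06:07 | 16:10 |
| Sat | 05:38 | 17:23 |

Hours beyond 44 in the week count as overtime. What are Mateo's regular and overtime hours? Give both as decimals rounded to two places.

Tue: 07:03–17:55 = 10 h 52 min
Wed: 05:35–15:49 = 10 h 14 min
Thu: 09:40–17:49 = 8 h 9 min
Fri: 06:07–16:10 = 10 h 3 min
Sat: 05:38–17:23 = 11 h 45 min
Total worked: 51 h 3 min = 51.05 h.
Threshold 44 h → overtime 7 h 3 min, regular 44 h 0 min.

Regular 44.00 hours, overtime 7.05 hours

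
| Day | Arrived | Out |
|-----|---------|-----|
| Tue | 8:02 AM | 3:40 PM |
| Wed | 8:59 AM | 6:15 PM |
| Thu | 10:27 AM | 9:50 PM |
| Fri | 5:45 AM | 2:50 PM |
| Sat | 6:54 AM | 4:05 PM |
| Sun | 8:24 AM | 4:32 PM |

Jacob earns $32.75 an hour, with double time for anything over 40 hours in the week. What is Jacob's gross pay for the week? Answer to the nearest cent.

$2271.76

Tue: 8:02 AM–3:40 PM = 7 h 38 min
Wed: 8:59 AM–6:15 PM = 9 h 16 min
Thu: 10:27 AM–9:50 PM = 11 h 23 min
Fri: 5:45 AM–2:50 PM = 9 h 5 min
Sat: 6:54 AM–4:05 PM = 9 h 11 min
Sun: 8:24 AM–4:32 PM = 8 h 8 min
Total worked: 54 h 41 min = 3281 min.
Regular 40 h 0 min = 2400 min at $32.75/h; overtime 14 h 41 min = 881 min at $65.50/h.
Pay = (2400 × $32.75 + 881 × $65.50) ÷ 60 = $2271.76.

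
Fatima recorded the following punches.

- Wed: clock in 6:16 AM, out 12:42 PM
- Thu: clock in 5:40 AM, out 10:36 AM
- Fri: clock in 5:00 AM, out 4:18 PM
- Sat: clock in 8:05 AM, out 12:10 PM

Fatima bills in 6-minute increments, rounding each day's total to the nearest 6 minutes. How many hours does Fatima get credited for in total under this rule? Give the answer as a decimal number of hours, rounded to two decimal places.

Wed: 6:16 AM–12:42 PM = 6 h 26 min → rounds to 6 h 24 min
Thu: 5:40 AM–10:36 AM = 4 h 56 min → rounds to 4 h 54 min
Fri: 5:00 AM–4:18 PM = 11 h 18 min → rounds to 11 h 18 min
Sat: 8:05 AM–12:10 PM = 4 h 5 min → rounds to 4 h 6 min
Total credited: 26 h 42 min.

26.70 hours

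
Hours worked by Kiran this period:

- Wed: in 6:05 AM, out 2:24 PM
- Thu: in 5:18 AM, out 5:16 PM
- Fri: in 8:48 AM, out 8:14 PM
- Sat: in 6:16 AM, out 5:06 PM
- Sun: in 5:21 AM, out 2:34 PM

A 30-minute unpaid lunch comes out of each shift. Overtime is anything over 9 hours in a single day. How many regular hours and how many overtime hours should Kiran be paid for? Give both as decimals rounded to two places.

Regular 43.53 hours, overtime 5.73 hours

Wed: 6:05 AM–2:24 PM = 8 h 19 min; less 30 min break → 7 h 49 min
Thu: 5:18 AM–5:16 PM = 11 h 58 min; less 30 min break → 11 h 28 min
Fri: 8:48 AM–8:14 PM = 11 h 26 min; less 30 min break → 10 h 56 min
Sat: 6:16 AM–5:06 PM = 10 h 50 min; less 30 min break → 10 h 20 min
Sun: 5:21 AM–2:34 PM = 9 h 13 min; less 30 min break → 8 h 43 min
Wed reg 7 h 49 min / OT 0 h 0 min; Thu reg 9 h 0 min / OT 2 h 28 min; Fri reg 9 h 0 min / OT 1 h 56 min; Sat reg 9 h 0 min / OT 1 h 20 min; Sun reg 8 h 43 min / OT 0 h 0 min.
Totals: regular 43 h 32 min, overtime 5 h 44 min.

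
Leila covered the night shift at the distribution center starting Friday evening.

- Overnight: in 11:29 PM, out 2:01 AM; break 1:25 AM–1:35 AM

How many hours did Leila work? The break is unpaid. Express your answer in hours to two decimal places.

2.37 hours

Overnight: 11:29 PM → midnight = 0 h 31 min; midnight → 2:01 AM = 2 h 1 min; span 2 h 32 min; less 10 min break → 2 h 22 min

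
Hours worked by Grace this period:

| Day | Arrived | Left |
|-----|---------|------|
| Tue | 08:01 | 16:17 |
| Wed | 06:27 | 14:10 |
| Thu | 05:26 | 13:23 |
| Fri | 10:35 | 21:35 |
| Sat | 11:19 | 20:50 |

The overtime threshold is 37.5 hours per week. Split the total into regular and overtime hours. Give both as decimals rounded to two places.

Tue: 08:01–16:17 = 8 h 16 min
Wed: 06:27–14:10 = 7 h 43 min
Thu: 05:26–13:23 = 7 h 57 min
Fri: 10:35–21:35 = 11 h 0 min
Sat: 11:19–20:50 = 9 h 31 min
Total worked: 44 h 27 min = 44.45 h.
Threshold 37.5 h → overtime 6 h 57 min, regular 37 h 30 min.

Regular 37.50 hours, overtime 6.95 hours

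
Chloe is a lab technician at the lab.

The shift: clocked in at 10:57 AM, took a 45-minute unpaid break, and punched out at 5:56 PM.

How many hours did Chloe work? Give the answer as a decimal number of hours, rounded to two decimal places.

The shift: 10:57 AM–5:56 PM = 6 h 59 min; less 45 min break → 6 h 14 min

6.23 hours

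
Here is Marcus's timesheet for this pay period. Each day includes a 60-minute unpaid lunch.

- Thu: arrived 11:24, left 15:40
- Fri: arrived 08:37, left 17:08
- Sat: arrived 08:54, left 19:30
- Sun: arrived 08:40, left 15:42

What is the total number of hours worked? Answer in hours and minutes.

Thu: 11:24–15:40 = 4 h 16 min; less 60 min break → 3 h 16 min
Fri: 08:37–17:08 = 8 h 31 min; less 60 min break → 7 h 31 min
Sat: 08:54–19:30 = 10 h 36 min; less 60 min break → 9 h 36 min
Sun: 08:40–15:42 = 7 h 2 min; less 60 min break → 6 h 2 min
Total: 3 h 16 min + 7 h 31 min + 9 h 36 min + 6 h 2 min = 26 h 25 min.

26 h 25 min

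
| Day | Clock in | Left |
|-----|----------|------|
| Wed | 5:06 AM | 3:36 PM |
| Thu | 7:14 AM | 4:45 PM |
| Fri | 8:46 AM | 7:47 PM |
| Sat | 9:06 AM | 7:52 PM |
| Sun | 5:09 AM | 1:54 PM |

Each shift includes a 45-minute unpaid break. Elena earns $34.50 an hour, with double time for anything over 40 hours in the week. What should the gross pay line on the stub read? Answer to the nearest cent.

Wed: 5:06 AM–3:36 PM = 10 h 30 min; less 45 min break → 9 h 45 min
Thu: 7:14 AM–4:45 PM = 9 h 31 min; less 45 min break → 8 h 46 min
Fri: 8:46 AM–7:47 PM = 11 h 1 min; less 45 min break → 10 h 16 min
Sat: 9:06 AM–7:52 PM = 10 h 46 min; less 45 min break → 10 h 1 min
Sun: 5:09 AM–1:54 PM = 8 h 45 min; less 45 min break → 8 h 0 min
Total worked: 46 h 48 min = 2808 min.
Regular 40 h 0 min = 2400 min at $34.50/h; overtime 6 h 48 min = 408 min at $69.00/h.
Pay = (2400 × $34.50 + 408 × $69.00) ÷ 60 = $1849.20.

$1849.20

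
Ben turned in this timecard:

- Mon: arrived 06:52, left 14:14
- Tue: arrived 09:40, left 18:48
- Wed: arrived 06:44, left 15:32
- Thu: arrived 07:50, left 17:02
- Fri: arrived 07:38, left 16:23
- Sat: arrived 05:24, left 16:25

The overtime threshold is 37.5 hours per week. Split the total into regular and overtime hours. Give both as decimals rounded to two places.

Mon: 06:52–14:14 = 7 h 22 min
Tue: 09:40–18:48 = 9 h 8 min
Wed: 06:44–15:32 = 8 h 48 min
Thu: 07:50–17:02 = 9 h 12 min
Fri: 07:38–16:23 = 8 h 45 min
Sat: 05:24–16:25 = 11 h 1 min
Total worked: 54 h 16 min = 54.27 h.
Threshold 37.5 h → overtime 16 h 46 min, regular 37 h 30 min.

Regular 37.50 hours, overtime 16.77 hours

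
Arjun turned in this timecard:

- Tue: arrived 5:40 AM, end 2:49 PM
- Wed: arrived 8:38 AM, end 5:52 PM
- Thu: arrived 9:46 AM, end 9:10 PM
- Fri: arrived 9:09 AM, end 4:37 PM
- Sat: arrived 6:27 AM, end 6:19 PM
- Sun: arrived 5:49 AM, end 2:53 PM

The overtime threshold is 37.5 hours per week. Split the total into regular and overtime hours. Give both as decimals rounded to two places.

Regular 37.50 hours, overtime 20.68 hours

Tue: 5:40 AM–2:49 PM = 9 h 9 min
Wed: 8:38 AM–5:52 PM = 9 h 14 min
Thu: 9:46 AM–9:10 PM = 11 h 24 min
Fri: 9:09 AM–4:37 PM = 7 h 28 min
Sat: 6:27 AM–6:19 PM = 11 h 52 min
Sun: 5:49 AM–2:53 PM = 9 h 4 min
Total worked: 58 h 11 min = 58.18 h.
Threshold 37.5 h → overtime 20 h 41 min, regular 37 h 30 min.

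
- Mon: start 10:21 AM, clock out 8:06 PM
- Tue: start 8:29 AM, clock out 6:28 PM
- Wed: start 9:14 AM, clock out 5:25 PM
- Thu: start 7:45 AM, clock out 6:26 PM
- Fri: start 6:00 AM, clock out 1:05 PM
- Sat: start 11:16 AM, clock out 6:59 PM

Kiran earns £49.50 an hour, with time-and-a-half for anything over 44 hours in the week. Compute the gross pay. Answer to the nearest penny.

Mon: 10:21 AM–8:06 PM = 9 h 45 min
Tue: 8:29 AM–6:28 PM = 9 h 59 min
Wed: 9:14 AM–5:25 PM = 8 h 11 min
Thu: 7:45 AM–6:26 PM = 10 h 41 min
Fri: 6:00 AM–1:05 PM = 7 h 5 min
Sat: 11:16 AM–6:59 PM = 7 h 43 min
Total worked: 53 h 24 min = 3204 min.
Regular 44 h 0 min = 2640 min at £49.50/h; overtime 9 h 24 min = 564 min at £74.25/h.
Pay = (2640 × £49.50 + 564 × £74.25) ÷ 60 = £2875.95.

£2875.95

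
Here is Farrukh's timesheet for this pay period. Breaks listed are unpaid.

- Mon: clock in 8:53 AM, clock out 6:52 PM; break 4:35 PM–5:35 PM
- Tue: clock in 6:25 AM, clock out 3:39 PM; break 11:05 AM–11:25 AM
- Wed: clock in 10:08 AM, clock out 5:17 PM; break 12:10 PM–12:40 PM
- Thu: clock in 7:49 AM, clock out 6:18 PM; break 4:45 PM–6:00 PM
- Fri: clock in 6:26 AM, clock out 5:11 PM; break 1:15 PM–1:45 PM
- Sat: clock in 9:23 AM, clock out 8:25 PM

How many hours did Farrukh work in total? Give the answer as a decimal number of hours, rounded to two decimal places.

Mon: 8:53 AM–6:52 PM = 9 h 59 min; less 60 min break → 8 h 59 min
Tue: 6:25 AM–3:39 PM = 9 h 14 min; less 20 min break → 8 h 54 min
Wed: 10:08 AM–5:17 PM = 7 h 9 min; less 30 min break → 6 h 39 min
Thu: 7:49 AM–6:18 PM = 10 h 29 min; less 75 min break → 9 h 14 min
Fri: 6:26 AM–5:11 PM = 10 h 45 min; less 30 min break → 10 h 15 min
Sat: 9:23 AM–8:25 PM = 11 h 2 min
Total: 8 h 59 min + 8 h 54 min + 6 h 39 min + 9 h 14 min + 10 h 15 min + 11 h 2 min = 55 h 3 min.

55.05 hours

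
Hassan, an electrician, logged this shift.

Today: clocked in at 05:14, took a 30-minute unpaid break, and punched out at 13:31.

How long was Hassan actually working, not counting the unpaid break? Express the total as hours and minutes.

7 h 47 min

Today: 05:14–13:31 = 8 h 17 min; less 30 min break → 7 h 47 min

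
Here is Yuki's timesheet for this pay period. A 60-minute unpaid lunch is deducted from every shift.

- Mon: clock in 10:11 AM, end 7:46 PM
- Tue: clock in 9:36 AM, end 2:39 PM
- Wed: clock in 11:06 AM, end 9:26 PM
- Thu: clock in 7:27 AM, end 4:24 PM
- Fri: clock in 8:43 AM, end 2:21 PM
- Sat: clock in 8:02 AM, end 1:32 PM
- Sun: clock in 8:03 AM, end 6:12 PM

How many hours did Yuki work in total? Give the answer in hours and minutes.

48 h 12 min

Mon: 10:11 AM–7:46 PM = 9 h 35 min; less 60 min break → 8 h 35 min
Tue: 9:36 AM–2:39 PM = 5 h 3 min; less 60 min break → 4 h 3 min
Wed: 11:06 AM–9:26 PM = 10 h 20 min; less 60 min break → 9 h 20 min
Thu: 7:27 AM–4:24 PM = 8 h 57 min; less 60 min break → 7 h 57 min
Fri: 8:43 AM–2:21 PM = 5 h 38 min; less 60 min break → 4 h 38 min
Sat: 8:02 AM–1:32 PM = 5 h 30 min; less 60 min break → 4 h 30 min
Sun: 8:03 AM–6:12 PM = 10 h 9 min; less 60 min break → 9 h 9 min
Total: 8 h 35 min + 4 h 3 min + 9 h 20 min + 7 h 57 min + 4 h 38 min + 4 h 30 min + 9 h 9 min = 48 h 12 min.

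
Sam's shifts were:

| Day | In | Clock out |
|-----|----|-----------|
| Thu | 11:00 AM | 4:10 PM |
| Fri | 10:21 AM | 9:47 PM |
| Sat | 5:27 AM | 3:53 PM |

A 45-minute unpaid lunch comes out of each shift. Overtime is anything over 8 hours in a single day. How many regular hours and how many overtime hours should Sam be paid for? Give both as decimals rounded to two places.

Thu: 11:00 AM–4:10 PM = 5 h 10 min; less 45 min break → 4 h 25 min
Fri: 10:21 AM–9:47 PM = 11 h 26 min; less 45 min break → 10 h 41 min
Sat: 5:27 AM–3:53 PM = 10 h 26 min; less 45 min break → 9 h 41 min
Thu reg 4 h 25 min / OT 0 h 0 min; Fri reg 8 h 0 min / OT 2 h 41 min; Sat reg 8 h 0 min / OT 1 h 41 min.
Totals: regular 20 h 25 min, overtime 4 h 22 min.

Regular 20.42 hours, overtime 4.37 hours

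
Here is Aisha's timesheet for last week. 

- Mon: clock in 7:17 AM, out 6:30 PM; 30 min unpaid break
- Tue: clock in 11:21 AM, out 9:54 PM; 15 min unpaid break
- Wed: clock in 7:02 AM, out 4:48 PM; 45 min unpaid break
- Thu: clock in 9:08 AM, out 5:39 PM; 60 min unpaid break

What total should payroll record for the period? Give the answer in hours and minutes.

37 h 33 min

Mon: 7:17 AM–6:30 PM = 11 h 13 min; less 30 min break → 10 h 43 min
Tue: 11:21 AM–9:54 PM = 10 h 33 min; less 15 min break → 10 h 18 min
Wed: 7:02 AM–4:48 PM = 9 h 46 min; less 45 min break → 9 h 1 min
Thu: 9:08 AM–5:39 PM = 8 h 31 min; less 60 min break → 7 h 31 min
Total: 10 h 43 min + 10 h 18 min + 9 h 1 min + 7 h 31 min = 37 h 33 min.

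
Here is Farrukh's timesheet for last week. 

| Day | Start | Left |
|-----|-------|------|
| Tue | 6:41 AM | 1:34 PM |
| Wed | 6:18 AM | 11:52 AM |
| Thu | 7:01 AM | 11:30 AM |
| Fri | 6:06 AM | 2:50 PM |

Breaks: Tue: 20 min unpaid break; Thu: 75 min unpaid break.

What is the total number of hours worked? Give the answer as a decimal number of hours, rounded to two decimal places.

24.08 hours

Tue: 6:41 AM–1:34 PM = 6 h 53 min; less 20 min break → 6 h 33 min
Wed: 6:18 AM–11:52 AM = 5 h 34 min
Thu: 7:01 AM–11:30 AM = 4 h 29 min; less 75 min break → 3 h 14 min
Fri: 6:06 AM–2:50 PM = 8 h 44 min
Total: 6 h 33 min + 5 h 34 min + 3 h 14 min + 8 h 44 min = 24 h 5 min.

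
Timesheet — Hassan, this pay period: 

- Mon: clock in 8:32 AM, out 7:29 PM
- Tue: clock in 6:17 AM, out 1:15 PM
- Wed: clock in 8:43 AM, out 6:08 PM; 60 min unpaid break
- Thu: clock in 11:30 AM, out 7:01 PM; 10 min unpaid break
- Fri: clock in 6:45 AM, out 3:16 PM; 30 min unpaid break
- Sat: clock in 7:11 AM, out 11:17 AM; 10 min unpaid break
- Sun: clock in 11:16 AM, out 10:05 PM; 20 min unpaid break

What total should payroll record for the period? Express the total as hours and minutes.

Mon: 8:32 AM–7:29 PM = 10 h 57 min
Tue: 6:17 AM–1:15 PM = 6 h 58 min
Wed: 8:43 AM–6:08 PM = 9 h 25 min; less 60 min break → 8 h 25 min
Thu: 11:30 AM–7:01 PM = 7 h 31 min; less 10 min break → 7 h 21 min
Fri: 6:45 AM–3:16 PM = 8 h 31 min; less 30 min break → 8 h 1 min
Sat: 7:11 AM–11:17 AM = 4 h 6 min; less 10 min break → 3 h 56 min
Sun: 11:16 AM–10:05 PM = 10 h 49 min; less 20 min break → 10 h 29 min
Total: 10 h 57 min + 6 h 58 min + 8 h 25 min + 7 h 21 min + 8 h 1 min + 3 h 56 min + 10 h 29 min = 56 h 7 min.

56 h 7 min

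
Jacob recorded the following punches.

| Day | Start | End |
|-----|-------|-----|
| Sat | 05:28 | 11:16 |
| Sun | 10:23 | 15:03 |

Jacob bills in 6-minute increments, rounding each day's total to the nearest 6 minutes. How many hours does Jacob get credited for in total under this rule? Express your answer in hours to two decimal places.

Sat: 05:28–11:16 = 5 h 48 min → rounds to 5 h 48 min
Sun: 10:23–15:03 = 4 h 40 min → rounds to 4 h 42 min
Total credited: 10 h 30 min.

10.50 hours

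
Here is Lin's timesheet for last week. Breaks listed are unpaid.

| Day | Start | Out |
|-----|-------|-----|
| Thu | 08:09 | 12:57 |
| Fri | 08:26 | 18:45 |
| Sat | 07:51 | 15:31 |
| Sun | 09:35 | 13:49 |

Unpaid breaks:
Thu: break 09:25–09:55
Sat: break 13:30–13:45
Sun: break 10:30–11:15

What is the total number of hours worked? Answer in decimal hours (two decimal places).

25.52 hours

Thu: 08:09–12:57 = 4 h 48 min; less 30 min break → 4 h 18 min
Fri: 08:26–18:45 = 10 h 19 min
Sat: 07:51–15:31 = 7 h 40 min; less 15 min break → 7 h 25 min
Sun: 09:35–13:49 = 4 h 14 min; less 45 min break → 3 h 29 min
Total: 4 h 18 min + 10 h 19 min + 7 h 25 min + 3 h 29 min = 25 h 31 min.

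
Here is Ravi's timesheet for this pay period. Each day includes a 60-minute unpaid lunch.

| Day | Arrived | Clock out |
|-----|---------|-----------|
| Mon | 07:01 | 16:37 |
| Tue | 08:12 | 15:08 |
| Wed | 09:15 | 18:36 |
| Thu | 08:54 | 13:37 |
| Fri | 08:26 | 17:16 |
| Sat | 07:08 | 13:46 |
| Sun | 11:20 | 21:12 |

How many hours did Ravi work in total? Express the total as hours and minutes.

Mon: 07:01–16:37 = 9 h 36 min; less 60 min break → 8 h 36 min
Tue: 08:12–15:08 = 6 h 56 min; less 60 min break → 5 h 56 min
Wed: 09:15–18:36 = 9 h 21 min; less 60 min break → 8 h 21 min
Thu: 08:54–13:37 = 4 h 43 min; less 60 min break → 3 h 43 min
Fri: 08:26–17:16 = 8 h 50 min; less 60 min break → 7 h 50 min
Sat: 07:08–13:46 = 6 h 38 min; less 60 min break → 5 h 38 min
Sun: 11:20–21:12 = 9 h 52 min; less 60 min break → 8 h 52 min
Total: 8 h 36 min + 5 h 56 min + 8 h 21 min + 3 h 43 min + 7 h 50 min + 5 h 38 min + 8 h 52 min = 48 h 56 min.

48 h 56 min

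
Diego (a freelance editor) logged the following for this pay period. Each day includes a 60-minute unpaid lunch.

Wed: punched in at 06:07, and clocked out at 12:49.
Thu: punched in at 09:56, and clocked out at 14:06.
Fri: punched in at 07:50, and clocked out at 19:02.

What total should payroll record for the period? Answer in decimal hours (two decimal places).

Wed: 06:07–12:49 = 6 h 42 min; less 60 min break → 5 h 42 min
Thu: 09:56–14:06 = 4 h 10 min; less 60 min break → 3 h 10 min
Fri: 07:50–19:02 = 11 h 12 min; less 60 min break → 10 h 12 min
Total: 5 h 42 min + 3 h 10 min + 10 h 12 min = 19 h 4 min.

19.07 hours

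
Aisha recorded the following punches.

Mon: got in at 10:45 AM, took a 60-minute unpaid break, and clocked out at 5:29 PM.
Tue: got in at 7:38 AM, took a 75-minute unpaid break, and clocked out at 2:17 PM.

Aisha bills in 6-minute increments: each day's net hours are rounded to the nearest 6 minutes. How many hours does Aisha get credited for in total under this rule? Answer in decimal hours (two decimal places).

11.10 hours

Mon: 10:45 AM–5:29 PM = 6 h 44 min − 60 min = 5 h 44 min → rounds to 5 h 42 min
Tue: 7:38 AM–2:17 PM = 6 h 39 min − 75 min = 5 h 24 min → rounds to 5 h 24 min
Total credited: 11 h 6 min.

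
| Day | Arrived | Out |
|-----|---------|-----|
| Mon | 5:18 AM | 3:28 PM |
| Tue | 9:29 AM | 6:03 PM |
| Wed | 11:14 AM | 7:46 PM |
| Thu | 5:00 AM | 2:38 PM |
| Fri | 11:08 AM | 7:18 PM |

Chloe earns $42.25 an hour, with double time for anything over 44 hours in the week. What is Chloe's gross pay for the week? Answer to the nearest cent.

Mon: 5:18 AM–3:28 PM = 10 h 10 min
Tue: 9:29 AM–6:03 PM = 8 h 34 min
Wed: 11:14 AM–7:46 PM = 8 h 32 min
Thu: 5:00 AM–2:38 PM = 9 h 38 min
Fri: 11:08 AM–7:18 PM = 8 h 10 min
Total worked: 45 h 4 min = 2704 min.
Regular 44 h 0 min = 2640 min at $42.25/h; overtime 1 h 4 min = 64 min at $84.50/h.
Pay = (2640 × $42.25 + 64 × $84.50) ÷ 60 = $1949.13.

$1949.13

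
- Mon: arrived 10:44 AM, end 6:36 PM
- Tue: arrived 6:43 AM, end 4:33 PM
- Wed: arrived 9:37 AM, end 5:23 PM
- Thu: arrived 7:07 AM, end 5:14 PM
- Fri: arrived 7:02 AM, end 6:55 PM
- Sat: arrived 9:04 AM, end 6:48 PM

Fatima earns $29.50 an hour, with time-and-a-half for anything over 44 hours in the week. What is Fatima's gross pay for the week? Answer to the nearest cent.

Mon: 10:44 AM–6:36 PM = 7 h 52 min
Tue: 6:43 AM–4:33 PM = 9 h 50 min
Wed: 9:37 AM–5:23 PM = 7 h 46 min
Thu: 7:07 AM–5:14 PM = 10 h 7 min
Fri: 7:02 AM–6:55 PM = 11 h 53 min
Sat: 9:04 AM–6:48 PM = 9 h 44 min
Total worked: 57 h 12 min = 3432 min.
Regular 44 h 0 min = 2640 min at $29.50/h; overtime 13 h 12 min = 792 min at $44.25/h.
Pay = (2640 × $29.50 + 792 × $44.25) ÷ 60 = $1882.10.

$1882.10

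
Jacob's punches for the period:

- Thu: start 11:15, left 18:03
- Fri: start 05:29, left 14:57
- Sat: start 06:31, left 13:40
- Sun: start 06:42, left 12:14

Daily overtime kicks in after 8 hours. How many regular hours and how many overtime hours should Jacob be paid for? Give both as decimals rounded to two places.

Thu: 11:15–18:03 = 6 h 48 min
Fri: 05:29–14:57 = 9 h 28 min
Sat: 06:31–13:40 = 7 h 9 min
Sun: 06:42–12:14 = 5 h 32 min
Thu reg 6 h 48 min / OT 0 h 0 min; Fri reg 8 h 0 min / OT 1 h 28 min; Sat reg 7 h 9 min / OT 0 h 0 min; Sun reg 5 h 32 min / OT 0 h 0 min.
Totals: regular 27 h 29 min, overtime 1 h 28 min.

Regular 27.48 hours, overtime 1.47 hours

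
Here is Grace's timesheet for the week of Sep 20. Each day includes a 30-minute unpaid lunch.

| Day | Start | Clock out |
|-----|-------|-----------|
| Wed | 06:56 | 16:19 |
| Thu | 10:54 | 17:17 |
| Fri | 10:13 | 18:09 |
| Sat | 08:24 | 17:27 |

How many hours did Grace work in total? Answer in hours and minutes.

30 h 45 min

Wed: 06:56–16:19 = 9 h 23 min; less 30 min break → 8 h 53 min
Thu: 10:54–17:17 = 6 h 23 min; less 30 min break → 5 h 53 min
Fri: 10:13–18:09 = 7 h 56 min; less 30 min break → 7 h 26 min
Sat: 08:24–17:27 = 9 h 3 min; less 30 min break → 8 h 33 min
Total: 8 h 53 min + 5 h 53 min + 7 h 26 min + 8 h 33 min = 30 h 45 min.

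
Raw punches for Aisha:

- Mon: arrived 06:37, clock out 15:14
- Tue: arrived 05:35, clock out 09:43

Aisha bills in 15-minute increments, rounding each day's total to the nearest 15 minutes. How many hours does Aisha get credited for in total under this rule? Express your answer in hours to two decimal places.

Mon: 06:37–15:14 = 8 h 37 min → rounds to 8 h 30 min
Tue: 05:35–09:43 = 4 h 8 min → rounds to 4 h 15 min
Total credited: 12 h 45 min.

12.75 hours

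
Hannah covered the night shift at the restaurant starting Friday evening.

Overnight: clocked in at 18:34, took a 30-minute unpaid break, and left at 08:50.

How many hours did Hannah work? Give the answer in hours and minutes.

13 h 46 min

Overnight: 18:34 → midnight = 5 h 26 min; midnight → 08:50 = 8 h 50 min; span 14 h 16 min; less 30 min break → 13 h 46 min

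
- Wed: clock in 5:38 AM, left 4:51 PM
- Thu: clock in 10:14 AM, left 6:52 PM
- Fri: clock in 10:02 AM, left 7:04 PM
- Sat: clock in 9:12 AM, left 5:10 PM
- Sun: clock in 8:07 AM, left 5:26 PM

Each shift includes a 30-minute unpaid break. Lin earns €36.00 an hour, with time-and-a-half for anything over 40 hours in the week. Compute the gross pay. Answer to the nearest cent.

Wed: 5:38 AM–4:51 PM = 11 h 13 min; less 30 min break → 10 h 43 min
Thu: 10:14 AM–6:52 PM = 8 h 38 min; less 30 min break → 8 h 8 min
Fri: 10:02 AM–7:04 PM = 9 h 2 min; less 30 min break → 8 h 32 min
Sat: 9:12 AM–5:10 PM = 7 h 58 min; less 30 min break → 7 h 28 min
Sun: 8:07 AM–5:26 PM = 9 h 19 min; less 30 min break → 8 h 49 min
Total worked: 43 h 40 min = 2620 min.
Regular 40 h 0 min = 2400 min at €36.00/h; overtime 3 h 40 min = 220 min at €54.00/h.
Pay = (2400 × €36.00 + 220 × €54.00) ÷ 60 = €1638.00.

€1638.00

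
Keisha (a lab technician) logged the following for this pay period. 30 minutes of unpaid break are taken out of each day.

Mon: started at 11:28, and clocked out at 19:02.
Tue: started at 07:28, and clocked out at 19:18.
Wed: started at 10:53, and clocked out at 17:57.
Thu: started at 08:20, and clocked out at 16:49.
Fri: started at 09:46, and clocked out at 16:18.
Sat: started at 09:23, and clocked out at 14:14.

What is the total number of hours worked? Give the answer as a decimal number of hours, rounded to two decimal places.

43.33 hours

Mon: 11:28–19:02 = 7 h 34 min; less 30 min break → 7 h 4 min
Tue: 07:28–19:18 = 11 h 50 min; less 30 min break → 11 h 20 min
Wed: 10:53–17:57 = 7 h 4 min; less 30 min break → 6 h 34 min
Thu: 08:20–16:49 = 8 h 29 min; less 30 min break → 7 h 59 min
Fri: 09:46–16:18 = 6 h 32 min; less 30 min break → 6 h 2 min
Sat: 09:23–14:14 = 4 h 51 min; less 30 min break → 4 h 21 min
Total: 7 h 4 min + 11 h 20 min + 6 h 34 min + 7 h 59 min + 6 h 2 min + 4 h 21 min = 43 h 20 min.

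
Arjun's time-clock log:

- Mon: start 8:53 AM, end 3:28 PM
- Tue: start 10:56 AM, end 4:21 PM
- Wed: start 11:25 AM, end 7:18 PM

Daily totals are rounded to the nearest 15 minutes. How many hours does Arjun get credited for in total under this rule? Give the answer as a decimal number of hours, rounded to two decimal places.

20.00 hours

Mon: 8:53 AM–3:28 PM = 6 h 35 min → rounds to 6 h 30 min
Tue: 10:56 AM–4:21 PM = 5 h 25 min → rounds to 5 h 30 min
Wed: 11:25 AM–7:18 PM = 7 h 53 min → rounds to 8 h 0 min
Total credited: 20 h 0 min.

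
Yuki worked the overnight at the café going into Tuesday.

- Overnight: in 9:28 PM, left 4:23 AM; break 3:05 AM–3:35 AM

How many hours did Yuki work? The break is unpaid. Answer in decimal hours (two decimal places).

Overnight: 9:28 PM → midnight = 2 h 32 min; midnight → 4:23 AM = 4 h 23 min; span 6 h 55 min; less 30 min break → 6 h 25 min

6.42 hours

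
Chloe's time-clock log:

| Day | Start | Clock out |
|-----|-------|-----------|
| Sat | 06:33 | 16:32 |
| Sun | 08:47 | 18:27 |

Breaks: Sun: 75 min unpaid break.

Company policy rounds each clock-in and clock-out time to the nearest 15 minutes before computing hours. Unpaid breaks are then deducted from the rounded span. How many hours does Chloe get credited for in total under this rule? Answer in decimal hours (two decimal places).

18.50 hours

Sat: in 06:33→06:30, out 16:32→16:30; 10 h 0 min
Sun: in 08:47→08:45, out 18:27→18:30; 9 h 45 min − 75 min = 8 h 30 min
Total credited: 18 h 30 min.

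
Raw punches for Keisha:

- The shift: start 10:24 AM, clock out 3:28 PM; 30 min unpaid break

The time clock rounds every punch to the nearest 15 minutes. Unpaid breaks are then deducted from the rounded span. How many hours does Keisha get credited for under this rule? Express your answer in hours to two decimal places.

The shift: in 10:24 AM→10:30 AM, out 3:28 PM→3:30 PM; 5 h 0 min − 30 min = 4 h 30 min

4.50 hours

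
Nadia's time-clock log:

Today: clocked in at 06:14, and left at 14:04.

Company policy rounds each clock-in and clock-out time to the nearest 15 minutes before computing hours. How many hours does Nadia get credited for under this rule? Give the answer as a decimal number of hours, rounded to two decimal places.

Today: in 06:14→06:15, out 14:04→14:00; 7 h 45 min

7.75 hours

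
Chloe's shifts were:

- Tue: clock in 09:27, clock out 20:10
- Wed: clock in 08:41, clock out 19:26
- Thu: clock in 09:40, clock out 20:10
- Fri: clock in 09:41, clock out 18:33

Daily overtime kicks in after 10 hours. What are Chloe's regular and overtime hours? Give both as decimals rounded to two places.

Regular 38.87 hours, overtime 1.97 hours

Tue: 09:27–20:10 = 10 h 43 min
Wed: 08:41–19:26 = 10 h 45 min
Thu: 09:40–20:10 = 10 h 30 min
Fri: 09:41–18:33 = 8 h 52 min
Tue reg 10 h 0 min / OT 0 h 43 min; Wed reg 10 h 0 min / OT 0 h 45 min; Thu reg 10 h 0 min / OT 0 h 30 min; Fri reg 8 h 52 min / OT 0 h 0 min.
Totals: regular 38 h 52 min, overtime 1 h 58 min.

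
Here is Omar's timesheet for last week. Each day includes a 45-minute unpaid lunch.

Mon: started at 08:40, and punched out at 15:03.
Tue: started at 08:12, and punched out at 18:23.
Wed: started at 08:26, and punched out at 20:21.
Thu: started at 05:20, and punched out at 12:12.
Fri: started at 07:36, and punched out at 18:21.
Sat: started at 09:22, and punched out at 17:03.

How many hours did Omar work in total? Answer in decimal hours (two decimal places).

Mon: 08:40–15:03 = 6 h 23 min; less 45 min break → 5 h 38 min
Tue: 08:12–18:23 = 10 h 11 min; less 45 min break → 9 h 26 min
Wed: 08:26–20:21 = 11 h 55 min; less 45 min break → 11 h 10 min
Thu: 05:20–12:12 = 6 h 52 min; less 45 min break → 6 h 7 min
Fri: 07:36–18:21 = 10 h 45 min; less 45 min break → 10 h 0 min
Sat: 09:22–17:03 = 7 h 41 min; less 45 min break → 6 h 56 min
Total: 5 h 38 min + 9 h 26 min + 11 h 10 min + 6 h 7 min + 10 h 0 min + 6 h 56 min = 49 h 17 min.

49.28 hours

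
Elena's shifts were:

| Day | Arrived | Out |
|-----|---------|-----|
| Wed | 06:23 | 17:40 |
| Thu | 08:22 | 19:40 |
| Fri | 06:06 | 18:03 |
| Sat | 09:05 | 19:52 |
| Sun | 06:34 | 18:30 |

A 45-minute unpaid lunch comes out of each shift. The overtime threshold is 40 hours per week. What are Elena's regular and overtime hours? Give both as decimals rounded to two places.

Regular 40.00 hours, overtime 13.50 hours

Wed: 06:23–17:40 = 11 h 17 min; less 45 min break → 10 h 32 min
Thu: 08:22–19:40 = 11 h 18 min; less 45 min break → 10 h 33 min
Fri: 06:06–18:03 = 11 h 57 min; less 45 min break → 11 h 12 min
Sat: 09:05–19:52 = 10 h 47 min; less 45 min break → 10 h 2 min
Sun: 06:34–18:30 = 11 h 56 min; less 45 min break → 11 h 11 min
Total worked: 53 h 30 min = 53.50 h.
Threshold 40 h → overtime 13 h 30 min, regular 40 h 0 min.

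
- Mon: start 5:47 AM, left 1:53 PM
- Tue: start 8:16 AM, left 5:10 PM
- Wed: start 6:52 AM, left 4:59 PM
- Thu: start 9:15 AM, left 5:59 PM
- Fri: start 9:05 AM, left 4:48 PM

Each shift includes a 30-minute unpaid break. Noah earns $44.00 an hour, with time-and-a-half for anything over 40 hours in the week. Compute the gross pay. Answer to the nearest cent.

$1830.40

Mon: 5:47 AM–1:53 PM = 8 h 6 min; less 30 min break → 7 h 36 min
Tue: 8:16 AM–5:10 PM = 8 h 54 min; less 30 min break → 8 h 24 min
Wed: 6:52 AM–4:59 PM = 10 h 7 min; less 30 min break → 9 h 37 min
Thu: 9:15 AM–5:59 PM = 8 h 44 min; less 30 min break → 8 h 14 min
Fri: 9:05 AM–4:48 PM = 7 h 43 min; less 30 min break → 7 h 13 min
Total worked: 41 h 4 min = 2464 min.
Regular 40 h 0 min = 2400 min at $44.00/h; overtime 1 h 4 min = 64 min at $66.00/h.
Pay = (2400 × $44.00 + 64 × $66.00) ÷ 60 = $1830.40.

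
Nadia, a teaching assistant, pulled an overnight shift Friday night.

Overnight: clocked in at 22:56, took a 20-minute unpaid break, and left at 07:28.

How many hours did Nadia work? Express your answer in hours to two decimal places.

Overnight: 22:56 → midnight = 1 h 4 min; midnight → 07:28 = 7 h 28 min; span 8 h 32 min; less 20 min break → 8 h 12 min

8.20 hours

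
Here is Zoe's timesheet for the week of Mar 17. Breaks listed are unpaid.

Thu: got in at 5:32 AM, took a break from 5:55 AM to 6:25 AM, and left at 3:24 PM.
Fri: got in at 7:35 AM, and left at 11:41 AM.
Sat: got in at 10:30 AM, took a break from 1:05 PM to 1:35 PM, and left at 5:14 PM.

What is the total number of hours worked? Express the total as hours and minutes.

Thu: 5:32 AM–3:24 PM = 9 h 52 min; less 30 min break → 9 h 22 min
Fri: 7:35 AM–11:41 AM = 4 h 6 min
Sat: 10:30 AM–5:14 PM = 6 h 44 min; less 30 min break → 6 h 14 min
Total: 9 h 22 min + 4 h 6 min + 6 h 14 min = 19 h 42 min.

19 h 42 min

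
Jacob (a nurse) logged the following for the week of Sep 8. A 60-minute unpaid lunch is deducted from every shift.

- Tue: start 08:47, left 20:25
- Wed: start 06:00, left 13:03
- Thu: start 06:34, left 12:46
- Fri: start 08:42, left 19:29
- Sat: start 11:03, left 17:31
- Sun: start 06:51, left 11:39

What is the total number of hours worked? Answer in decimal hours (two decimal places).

Tue: 08:47–20:25 = 11 h 38 min; less 60 min break → 10 h 38 min
Wed: 06:00–13:03 = 7 h 3 min; less 60 min break → 6 h 3 min
Thu: 06:34–12:46 = 6 h 12 min; less 60 min break → 5 h 12 min
Fri: 08:42–19:29 = 10 h 47 min; less 60 min break → 9 h 47 min
Sat: 11:03–17:31 = 6 h 28 min; less 60 min break → 5 h 28 min
Sun: 06:51–11:39 = 4 h 48 min; less 60 min break → 3 h 48 min
Total: 10 h 38 min + 6 h 3 min + 5 h 12 min + 9 h 47 min + 5 h 28 min + 3 h 48 min = 40 h 56 min.

40.93 hours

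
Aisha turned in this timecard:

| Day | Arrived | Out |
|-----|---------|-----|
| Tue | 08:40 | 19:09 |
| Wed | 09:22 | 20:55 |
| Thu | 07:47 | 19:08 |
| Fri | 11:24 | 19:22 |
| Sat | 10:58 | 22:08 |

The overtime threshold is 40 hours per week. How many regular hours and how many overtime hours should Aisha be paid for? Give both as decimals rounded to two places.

Tue: 08:40–19:09 = 10 h 29 min
Wed: 09:22–20:55 = 11 h 33 min
Thu: 07:47–19:08 = 11 h 21 min
Fri: 11:24–19:22 = 7 h 58 min
Sat: 10:58–22:08 = 11 h 10 min
Total worked: 52 h 31 min = 52.52 h.
Threshold 40 h → overtime 12 h 31 min, regular 40 h 0 min.

Regular 40.00 hours, overtime 12.52 hours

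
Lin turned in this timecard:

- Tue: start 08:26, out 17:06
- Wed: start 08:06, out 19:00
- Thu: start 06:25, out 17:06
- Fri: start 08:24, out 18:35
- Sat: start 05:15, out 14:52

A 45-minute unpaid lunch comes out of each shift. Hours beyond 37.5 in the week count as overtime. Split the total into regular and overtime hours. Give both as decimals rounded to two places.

Regular 37.50 hours, overtime 8.80 hours

Tue: 08:26–17:06 = 8 h 40 min; less 45 min break → 7 h 55 min
Wed: 08:06–19:00 = 10 h 54 min; less 45 min break → 10 h 9 min
Thu: 06:25–17:06 = 10 h 41 min; less 45 min break → 9 h 56 min
Fri: 08:24–18:35 = 10 h 11 min; less 45 min break → 9 h 26 min
Sat: 05:15–14:52 = 9 h 37 min; less 45 min break → 8 h 52 min
Total worked: 46 h 18 min = 46.30 h.
Threshold 37.5 h → overtime 8 h 48 min, regular 37 h 30 min.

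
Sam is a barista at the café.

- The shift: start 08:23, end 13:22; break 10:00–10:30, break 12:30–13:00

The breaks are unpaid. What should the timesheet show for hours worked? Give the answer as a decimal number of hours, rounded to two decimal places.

3.98 hours

The shift: 08:23–13:22 = 4 h 59 min; less 60 min break → 3 h 59 min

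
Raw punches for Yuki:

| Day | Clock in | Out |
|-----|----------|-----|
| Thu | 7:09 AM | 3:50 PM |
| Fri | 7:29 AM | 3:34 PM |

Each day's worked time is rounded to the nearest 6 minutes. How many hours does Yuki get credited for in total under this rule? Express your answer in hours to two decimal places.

Thu: 7:09 AM–3:50 PM = 8 h 41 min → rounds to 8 h 42 min
Fri: 7:29 AM–3:34 PM = 8 h 5 min → rounds to 8 h 6 min
Total credited: 16 h 48 min.

16.80 hours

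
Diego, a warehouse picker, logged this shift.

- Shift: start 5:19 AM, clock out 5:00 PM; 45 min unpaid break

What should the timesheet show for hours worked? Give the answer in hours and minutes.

10 h 56 min

Shift: 5:19 AM–5:00 PM = 11 h 41 min; less 45 min break → 10 h 56 min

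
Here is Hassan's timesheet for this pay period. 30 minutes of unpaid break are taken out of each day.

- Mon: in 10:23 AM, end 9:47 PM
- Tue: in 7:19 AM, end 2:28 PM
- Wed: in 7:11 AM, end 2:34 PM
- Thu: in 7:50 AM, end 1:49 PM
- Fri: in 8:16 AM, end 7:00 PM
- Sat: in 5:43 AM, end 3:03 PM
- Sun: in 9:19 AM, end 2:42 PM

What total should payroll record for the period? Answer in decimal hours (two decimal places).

53.87 hours

Mon: 10:23 AM–9:47 PM = 11 h 24 min; less 30 min break → 10 h 54 min
Tue: 7:19 AM–2:28 PM = 7 h 9 min; less 30 min break → 6 h 39 min
Wed: 7:11 AM–2:34 PM = 7 h 23 min; less 30 min break → 6 h 53 min
Thu: 7:50 AM–1:49 PM = 5 h 59 min; less 30 min break → 5 h 29 min
Fri: 8:16 AM–7:00 PM = 10 h 44 min; less 30 min break → 10 h 14 min
Sat: 5:43 AM–3:03 PM = 9 h 20 min; less 30 min break → 8 h 50 min
Sun: 9:19 AM–2:42 PM = 5 h 23 min; less 30 min break → 4 h 53 min
Total: 10 h 54 min + 6 h 39 min + 6 h 53 min + 5 h 29 min + 10 h 14 min + 8 h 50 min + 4 h 53 min = 53 h 52 min.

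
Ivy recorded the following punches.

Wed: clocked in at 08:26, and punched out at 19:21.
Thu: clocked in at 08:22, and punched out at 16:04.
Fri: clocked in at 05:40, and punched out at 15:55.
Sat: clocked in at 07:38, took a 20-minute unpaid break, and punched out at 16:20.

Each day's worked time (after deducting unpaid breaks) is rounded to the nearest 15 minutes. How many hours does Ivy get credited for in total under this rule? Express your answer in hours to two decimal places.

37.25 hours

Wed: 08:26–19:21 = 10 h 55 min → rounds to 11 h 0 min
Thu: 08:22–16:04 = 7 h 42 min → rounds to 7 h 45 min
Fri: 05:40–15:55 = 10 h 15 min → rounds to 10 h 15 min
Sat: 07:38–16:20 = 8 h 42 min − 20 min = 8 h 22 min → rounds to 8 h 15 min
Total credited: 37 h 15 min.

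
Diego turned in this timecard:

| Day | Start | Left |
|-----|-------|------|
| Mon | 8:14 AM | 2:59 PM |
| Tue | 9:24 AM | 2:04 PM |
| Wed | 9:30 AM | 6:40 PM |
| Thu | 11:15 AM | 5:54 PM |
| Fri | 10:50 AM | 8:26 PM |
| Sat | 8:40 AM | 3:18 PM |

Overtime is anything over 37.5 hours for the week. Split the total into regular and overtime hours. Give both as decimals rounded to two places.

Regular 37.50 hours, overtime 5.97 hours

Mon: 8:14 AM–2:59 PM = 6 h 45 min
Tue: 9:24 AM–2:04 PM = 4 h 40 min
Wed: 9:30 AM–6:40 PM = 9 h 10 min
Thu: 11:15 AM–5:54 PM = 6 h 39 min
Fri: 10:50 AM–8:26 PM = 9 h 36 min
Sat: 8:40 AM–3:18 PM = 6 h 38 min
Total worked: 43 h 28 min = 43.47 h.
Threshold 37.5 h → overtime 5 h 58 min, regular 37 h 30 min.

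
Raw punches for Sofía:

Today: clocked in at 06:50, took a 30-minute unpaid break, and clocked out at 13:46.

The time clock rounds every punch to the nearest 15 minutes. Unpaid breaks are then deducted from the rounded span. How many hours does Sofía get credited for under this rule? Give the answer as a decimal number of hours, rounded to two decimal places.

Today: in 06:50→06:45, out 13:46→13:45; 7 h 0 min − 30 min = 6 h 30 min

6.50 hours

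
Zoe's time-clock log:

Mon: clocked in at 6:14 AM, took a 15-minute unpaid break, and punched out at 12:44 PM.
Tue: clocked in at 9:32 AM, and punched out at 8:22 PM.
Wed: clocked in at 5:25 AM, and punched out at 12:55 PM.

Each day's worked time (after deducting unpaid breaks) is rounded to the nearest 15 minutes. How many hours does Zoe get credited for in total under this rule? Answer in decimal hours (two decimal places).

Mon: 6:14 AM–12:44 PM = 6 h 30 min − 15 min = 6 h 15 min → rounds to 6 h 15 min
Tue: 9:32 AM–8:22 PM = 10 h 50 min → rounds to 10 h 45 min
Wed: 5:25 AM–12:55 PM = 7 h 30 min → rounds to 7 h 30 min
Total credited: 24 h 30 min.

24.50 hours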